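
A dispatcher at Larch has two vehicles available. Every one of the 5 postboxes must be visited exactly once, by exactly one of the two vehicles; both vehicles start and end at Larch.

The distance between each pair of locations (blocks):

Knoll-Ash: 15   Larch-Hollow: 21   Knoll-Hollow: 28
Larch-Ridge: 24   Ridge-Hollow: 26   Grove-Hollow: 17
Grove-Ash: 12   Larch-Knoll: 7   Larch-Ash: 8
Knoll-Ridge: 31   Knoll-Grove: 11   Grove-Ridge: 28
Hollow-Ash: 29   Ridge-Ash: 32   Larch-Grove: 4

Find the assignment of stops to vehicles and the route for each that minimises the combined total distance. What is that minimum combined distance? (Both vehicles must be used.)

Minimum combined distance: 101 blocks.

There are 2^4 − 1 = 15 ways to divide the 5 stops into two non-empty groups. For each, the best each vehicle can do is its own shortest tour through its group:
  {Knoll} + {Grove, Ridge, Hollow, Ash}: 14 + 87 = 101
  {Grove} + {Knoll, Ridge, Hollow, Ash}: 8 + 101 = 109
  {Knoll, Grove} + {Ridge, Hollow, Ash}: 22 + 87 = 109
  {Ridge} + {Knoll, Grove, Hollow, Ash}: 48 + 72 = 120
  {Knoll, Ridge} + {Grove, Hollow, Ash}: 62 + 58 = 120
  {Grove, Ridge} + {Knoll, Hollow, Ash}: 56 + 72 = 128
  … (15 splits in total)
Best: vehicle 1 Larch → Knoll → Larch = 14; vehicle 2 Larch → Grove → Hollow → Ridge → Ash → Larch = 87; combined 101.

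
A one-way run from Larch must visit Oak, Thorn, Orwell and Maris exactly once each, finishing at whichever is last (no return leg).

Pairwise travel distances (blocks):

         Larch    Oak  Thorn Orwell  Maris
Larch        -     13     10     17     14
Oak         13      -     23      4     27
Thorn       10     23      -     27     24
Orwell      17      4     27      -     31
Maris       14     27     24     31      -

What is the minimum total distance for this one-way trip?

There are 4! = 24 possible orderings.
Larch→Oak→Thorn→Orwell→Maris: 13+23+27+31 = 94
Larch→Oak→Thorn→Maris→Orwell: 13+23+24+31 = 91
Larch→Oak→Orwell→Thorn→Maris: 13+4+27+24 = 68
Larch→Oak→Orwell→Maris→Thorn: 13+4+31+24 = 72
Larch→Oak→Maris→Thorn→Orwell: 13+27+24+27 = 91
Larch→Oak→Maris→Orwell→Thorn: 13+27+31+27 = 98
Larch→Thorn→Oak→Orwell→Maris: 10+23+4+31 = 68
Larch→Thorn→Oak→Maris→Orwell: 10+23+27+31 = 91
Larch→Thorn→Orwell→Oak→Maris: 10+27+4+27 = 68
Larch→Thorn→Orwell→Maris→Oak: 10+27+31+27 = 95
Larch→Thorn→Maris→Oak→Orwell: 10+24+27+4 = 65
Larch→Thorn→Maris→Orwell→Oak: 10+24+31+4 = 69
Larch→Orwell→Oak→Thorn→Maris: 17+4+23+24 = 68
Larch→Orwell→Oak→Maris→Thorn: 17+4+27+24 = 72
… (10 more)
The minimum is 65.
One shortest path: Larch → Thorn → Maris → Oak → Orwell.

65 blocks — the minimum one-way total.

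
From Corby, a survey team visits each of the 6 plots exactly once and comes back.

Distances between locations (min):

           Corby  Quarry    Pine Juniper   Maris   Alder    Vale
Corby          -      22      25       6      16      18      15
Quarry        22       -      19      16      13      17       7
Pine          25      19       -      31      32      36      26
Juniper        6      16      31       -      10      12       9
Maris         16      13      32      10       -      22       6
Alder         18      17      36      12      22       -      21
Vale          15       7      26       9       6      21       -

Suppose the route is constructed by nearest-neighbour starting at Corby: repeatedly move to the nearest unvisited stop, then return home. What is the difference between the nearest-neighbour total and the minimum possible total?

Corby: Juniper=6, Vale=15, Maris=16, Alder=18, Quarry=22, Pine=25 ⇒ Juniper
Juniper: Vale=9, Maris=10, Alder=12, Quarry=16, Pine=31 ⇒ Vale
Vale: Maris=6, Quarry=7, Alder=21, Pine=26 ⇒ Maris
Maris: Quarry=13, Alder=22, Pine=32 ⇒ Quarry
Quarry: Alder=17, Pine=19 ⇒ Alder
Alder: Pine=36 ⇒ Pine
NN route Corby → Juniper → Vale → Maris → Quarry → Alder → Pine → Corby costs 112.
Optimal: Corby → Pine → Quarry → Vale → Maris → Juniper → Alder → Corby costs 97 (by enumerating all 360 distinct tours).
Excess = 112 − 97 = 15.

15 min longer than the optimal tour.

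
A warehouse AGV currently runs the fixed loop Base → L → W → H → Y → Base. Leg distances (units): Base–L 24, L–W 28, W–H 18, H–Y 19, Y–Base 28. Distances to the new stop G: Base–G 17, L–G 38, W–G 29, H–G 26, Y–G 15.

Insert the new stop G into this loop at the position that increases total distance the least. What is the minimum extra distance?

Insertion cost between consecutive stops i–j is d(i,G) + d(G,j) − d(i,j):
  between Base and L: 17 + 38 − 24 = 31
  between L and W: 38 + 29 − 28 = 39
  between W and H: 29 + 26 − 18 = 37
  between H and Y: 26 + 15 − 19 = 22
  between Y and Base: 15 + 17 − 28 = 4
Cheapest insertion is between Y and Base, adding 4.
New total = 117 + 4 = 121.

+4 — insert G between Y and Base.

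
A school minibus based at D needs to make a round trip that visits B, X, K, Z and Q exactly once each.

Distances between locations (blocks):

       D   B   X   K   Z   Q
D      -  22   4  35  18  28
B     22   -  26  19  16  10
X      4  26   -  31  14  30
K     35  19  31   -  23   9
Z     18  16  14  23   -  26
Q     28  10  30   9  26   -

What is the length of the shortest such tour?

Minimum total distance: 82 blocks.

There are 60 distinct closed tours to check (reversals are equivalent).
D-B-X-K-Z-Q-D: 22+26+31+23+26+28 = 156
D-B-X-K-Q-Z-D: 22+26+31+9+26+18 = 132
D-B-X-Z-K-Q-D: 22+26+14+23+9+28 = 122
D-B-X-Z-Q-K-D: 22+26+14+26+9+35 = 132
D-B-X-Q-K-Z-D: 22+26+30+9+23+18 = 128
D-B-X-Q-Z-K-D: 22+26+30+26+23+35 = 162
D-B-K-X-Z-Q-D: 22+19+31+14+26+28 = 140
D-B-K-X-Q-Z-D: 22+19+31+30+26+18 = 146
D-B-K-Z-X-Q-D: 22+19+23+14+30+28 = 136
D-B-K-Z-Q-X-D: 22+19+23+26+30+4 = 124
D-B-K-Q-X-Z-D: 22+19+9+30+14+18 = 112
D-B-K-Q-Z-X-D: 22+19+9+26+14+4 = 94
D-B-Z-X-K-Q-D: 22+16+14+31+9+28 = 120
D-B-Z-X-Q-K-D: 22+16+14+30+9+35 = 126
… (46 more)
D-B-Q-K-Z-X-D: 22+10+9+23+14+4 = 82  ← best
The minimum is 82.
One optimal route: D → B → Q → K → Z → X → D (or its reverse).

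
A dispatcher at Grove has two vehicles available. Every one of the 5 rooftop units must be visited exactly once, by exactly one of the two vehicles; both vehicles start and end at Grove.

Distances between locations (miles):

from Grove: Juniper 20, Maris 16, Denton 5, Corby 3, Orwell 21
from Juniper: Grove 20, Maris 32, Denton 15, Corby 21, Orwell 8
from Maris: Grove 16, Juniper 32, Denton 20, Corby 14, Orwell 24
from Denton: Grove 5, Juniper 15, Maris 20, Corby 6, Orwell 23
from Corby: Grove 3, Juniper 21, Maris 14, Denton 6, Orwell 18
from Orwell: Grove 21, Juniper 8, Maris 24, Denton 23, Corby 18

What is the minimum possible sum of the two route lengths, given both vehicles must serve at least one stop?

Minimum combined distance: 74 miles.

There are 2^4 − 1 = 15 ways to divide the 5 stops into two non-empty groups. For each, the best each vehicle can do is its own shortest tour through its group:
  {Juniper} + {Maris, Denton, Corby, Orwell}: 40 + 69 = 109
  {Maris} + {Juniper, Denton, Corby, Orwell}: 32 + 49 = 81
  {Juniper, Maris} + {Denton, Corby, Orwell}: 68 + 49 = 117
  {Denton} + {Juniper, Maris, Corby, Orwell}: 10 + 69 = 79
  {Juniper, Denton} + {Maris, Corby, Orwell}: 40 + 61 = 101
  {Maris, Denton} + {Juniper, Corby, Orwell}: 41 + 49 = 90
  … (15 splits in total)
  {Corby} + {Juniper, Maris, Denton, Orwell}: 6 + 68 = 74  ← best
Best: vehicle 1 Grove → Corby → Grove = 6; vehicle 2 Grove → Maris → Orwell → Juniper → Denton → Grove = 68; combined 74.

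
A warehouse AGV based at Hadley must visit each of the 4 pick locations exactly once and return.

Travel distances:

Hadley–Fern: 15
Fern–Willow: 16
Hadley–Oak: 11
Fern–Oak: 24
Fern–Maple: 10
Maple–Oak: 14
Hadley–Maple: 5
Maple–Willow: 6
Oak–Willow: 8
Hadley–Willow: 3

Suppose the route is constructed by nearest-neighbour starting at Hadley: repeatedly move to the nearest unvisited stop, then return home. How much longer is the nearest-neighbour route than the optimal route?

The nearest-neighbour route is 4 longer than optimal.

Hadley: Willow=3, Maple=5, Oak=11, Fern=15 ⇒ Willow
Willow: Maple=6, Oak=8, Fern=16 ⇒ Maple
Maple: Fern=10, Oak=14 ⇒ Fern
Fern: Oak=24 ⇒ Oak
NN route Hadley → Willow → Maple → Fern → Oak → Hadley costs 54.
Optimal: Hadley → Fern → Maple → Oak → Willow → Hadley costs 50 (by enumerating all 12 distinct tours).
Excess = 54 − 50 = 4.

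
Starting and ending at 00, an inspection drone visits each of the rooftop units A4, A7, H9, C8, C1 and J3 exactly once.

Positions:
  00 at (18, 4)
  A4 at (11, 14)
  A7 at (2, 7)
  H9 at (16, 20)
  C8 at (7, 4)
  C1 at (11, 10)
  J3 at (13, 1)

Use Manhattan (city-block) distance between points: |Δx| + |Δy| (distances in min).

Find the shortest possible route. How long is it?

With 6 stops there are 6!/2 = 360 distinct round trips (a route and its reverse cost the same).
00 → A4 → A7 → H9 → C8 → C1 → J3 → 00: 17+16+27+25+10+11+8 = 114
00 → A4 → A7 → H9 → C8 → J3 → C1 → 00: 17+16+27+25+9+11+13 = 118
00 → A4 → A7 → H9 → C1 → C8 → J3 → 00: 17+16+27+15+10+9+8 = 102
00 → A4 → A7 → H9 → C1 → J3 → C8 → 00: 17+16+27+15+11+9+11 = 106
00 → A4 → A7 → H9 → J3 → C8 → C1 → 00: 17+16+27+22+9+10+13 = 114
00 → A4 → A7 → H9 → J3 → C1 → C8 → 00: 17+16+27+22+11+10+11 = 114
00 → A4 → A7 → C8 → H9 → C1 → J3 → 00: 17+16+8+25+15+11+8 = 100
00 → A4 → A7 → C8 → H9 → J3 → C1 → 00: 17+16+8+25+22+11+13 = 112
… (352 more)
00 → H9 → A4 → C1 → A7 → C8 → J3 → 00: 18+11+4+12+8+9+8 = 70  ← best
The minimum is 70.
One optimal route: 00 → H9 → A4 → C1 → A7 → C8 → J3 → 00 (or its reverse).

70 min — the shortest possible round trip.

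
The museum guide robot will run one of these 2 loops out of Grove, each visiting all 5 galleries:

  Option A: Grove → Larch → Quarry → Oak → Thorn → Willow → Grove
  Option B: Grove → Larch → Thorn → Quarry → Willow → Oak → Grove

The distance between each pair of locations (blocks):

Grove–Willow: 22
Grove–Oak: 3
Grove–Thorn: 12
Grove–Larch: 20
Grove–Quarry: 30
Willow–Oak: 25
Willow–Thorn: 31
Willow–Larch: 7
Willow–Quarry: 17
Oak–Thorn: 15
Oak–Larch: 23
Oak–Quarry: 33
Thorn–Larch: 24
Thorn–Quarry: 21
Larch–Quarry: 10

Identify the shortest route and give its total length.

110 blocks — Option B is the shortest.

Option A: 20 + 10 + 33 + 15 + 31 + 22 = 131
Option B: 20 + 24 + 21 + 17 + 25 + 3 = 110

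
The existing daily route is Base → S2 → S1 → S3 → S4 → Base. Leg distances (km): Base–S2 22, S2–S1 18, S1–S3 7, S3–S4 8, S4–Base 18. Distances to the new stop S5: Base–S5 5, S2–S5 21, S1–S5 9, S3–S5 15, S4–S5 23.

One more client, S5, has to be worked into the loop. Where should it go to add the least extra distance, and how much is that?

Insertion cost between consecutive stops i–j is d(i,S5) + d(S5,j) − d(i,j):
  between Base and S2: 5 + 21 − 22 = 4
  between S2 and S1: 21 + 9 − 18 = 12
  between S1 and S3: 9 + 15 − 7 = 17
  between S3 and S4: 15 + 23 − 8 = 30
  between S4 and Base: 23 + 5 − 18 = 10
Cheapest insertion is between Base and S2, adding 4.
New total = 73 + 4 = 77.

Adding 4 km by placing S5 on the Base–S2 leg.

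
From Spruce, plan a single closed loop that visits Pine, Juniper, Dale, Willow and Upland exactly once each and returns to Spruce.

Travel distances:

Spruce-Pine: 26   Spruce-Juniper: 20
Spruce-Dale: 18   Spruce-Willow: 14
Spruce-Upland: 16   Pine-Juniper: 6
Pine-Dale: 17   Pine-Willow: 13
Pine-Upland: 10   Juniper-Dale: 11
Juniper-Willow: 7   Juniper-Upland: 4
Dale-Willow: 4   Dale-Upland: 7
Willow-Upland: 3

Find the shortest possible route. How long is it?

With 5 stops there are 5!/2 = 60 distinct round trips (a route and its reverse cost the same).
Spruce→Pine→Juniper→Dale→Willow→Upland→Spruce: 26+6+11+4+3+16 = 66
Spruce→Pine→Juniper→Dale→Upland→Willow→Spruce: 26+6+11+7+3+14 = 67
Spruce→Pine→Juniper→Willow→Dale→Upland→Spruce: 26+6+7+4+7+16 = 66
Spruce→Pine→Juniper→Willow→Upland→Dale→Spruce: 26+6+7+3+7+18 = 67
Spruce→Pine→Juniper→Upland→Dale→Willow→Spruce: 26+6+4+7+4+14 = 61
Spruce→Pine→Juniper→Upland→Willow→Dale→Spruce: 26+6+4+3+4+18 = 61
Spruce→Pine→Dale→Juniper→Willow→Upland→Spruce: 26+17+11+7+3+16 = 80
Spruce→Pine→Dale→Juniper→Upland→Willow→Spruce: 26+17+11+4+3+14 = 75
Spruce→Pine→Dale→Willow→Juniper→Upland→Spruce: 26+17+4+7+4+16 = 74
Spruce→Pine→Dale→Willow→Upland→Juniper→Spruce: 26+17+4+3+4+20 = 74
Spruce→Pine→Dale→Upland→Juniper→Willow→Spruce: 26+17+7+4+7+14 = 75
Spruce→Pine→Dale→Upland→Willow→Juniper→Spruce: 26+17+7+3+7+20 = 80
Spruce→Pine→Willow→Juniper→Dale→Upland→Spruce: 26+13+7+11+7+16 = 80
Spruce→Pine→Willow→Juniper→Upland→Dale→Spruce: 26+13+7+4+7+18 = 75
… (46 more)
The minimum is 61.
One optimal route: Spruce → Pine → Juniper → Upland → Dale → Willow → Spruce (or its reverse).

61 — the shortest possible round trip.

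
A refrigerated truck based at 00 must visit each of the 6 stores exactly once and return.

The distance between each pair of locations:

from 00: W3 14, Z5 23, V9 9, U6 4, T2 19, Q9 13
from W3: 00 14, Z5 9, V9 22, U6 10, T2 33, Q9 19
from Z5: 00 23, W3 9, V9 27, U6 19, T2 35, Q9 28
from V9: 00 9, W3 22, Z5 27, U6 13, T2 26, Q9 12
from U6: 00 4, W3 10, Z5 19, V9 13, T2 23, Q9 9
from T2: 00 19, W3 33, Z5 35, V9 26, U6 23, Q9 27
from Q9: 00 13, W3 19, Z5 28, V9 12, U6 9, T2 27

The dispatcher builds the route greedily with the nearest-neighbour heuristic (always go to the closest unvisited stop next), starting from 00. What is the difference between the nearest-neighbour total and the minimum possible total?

The nearest-neighbour route is 7 longer than optimal.

00: U6=4, V9=9, Q9=13, W3=14, T2=19, Z5=23 ⇒ U6
U6: Q9=9, W3=10, V9=13, Z5=19, T2=23 ⇒ Q9
Q9: V9=12, W3=19, T2=27, Z5=28 ⇒ V9
V9: W3=22, T2=26, Z5=27 ⇒ W3
W3: Z5=9, T2=33 ⇒ Z5
Z5: T2=35 ⇒ T2
NN route 00 → U6 → Q9 → V9 → W3 → Z5 → T2 → 00 costs 110.
Optimal: 00 → V9 → Q9 → U6 → W3 → Z5 → T2 → 00 costs 103 (by enumerating all 360 distinct tours).
Excess = 110 − 103 = 7.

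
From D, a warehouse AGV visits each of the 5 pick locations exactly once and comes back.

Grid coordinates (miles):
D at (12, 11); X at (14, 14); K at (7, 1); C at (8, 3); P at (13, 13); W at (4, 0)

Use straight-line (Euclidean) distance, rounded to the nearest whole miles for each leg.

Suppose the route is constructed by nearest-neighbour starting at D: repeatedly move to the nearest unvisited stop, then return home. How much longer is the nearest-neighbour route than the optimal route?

The nearest-neighbour route is 1 miles longer than optimal.

D: P=2, X=4, C=9, K=11, W=14 ⇒ P
P: X=1, C=11, K=13, W=16 ⇒ X
X: C=13, K=15, W=17 ⇒ C
C: K=2, W=5 ⇒ K
K: W=3 ⇒ W
NN route D → P → X → C → K → W → D costs 35.
Optimal: D → C → K → W → X → P → D costs 34 (by enumerating all 60 distinct tours).
Excess = 35 − 34 = 1.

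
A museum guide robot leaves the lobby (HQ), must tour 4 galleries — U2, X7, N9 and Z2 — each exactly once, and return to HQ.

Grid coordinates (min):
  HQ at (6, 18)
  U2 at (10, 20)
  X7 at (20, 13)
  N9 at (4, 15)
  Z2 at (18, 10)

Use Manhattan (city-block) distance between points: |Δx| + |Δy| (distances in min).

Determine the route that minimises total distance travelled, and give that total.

With 4 stops there are 4!/2 = 12 distinct round trips (a route and its reverse cost the same).
HQ - U2 - X7 - N9 - Z2 - HQ: 6+17+18+19+20 = 80
HQ - U2 - X7 - Z2 - N9 - HQ: 6+17+5+19+5 = 52
HQ - U2 - N9 - X7 - Z2 - HQ: 6+11+18+5+20 = 60
HQ - U2 - N9 - Z2 - X7 - HQ: 6+11+19+5+19 = 60
HQ - U2 - Z2 - X7 - N9 - HQ: 6+18+5+18+5 = 52
HQ - U2 - Z2 - N9 - X7 - HQ: 6+18+19+18+19 = 80
HQ - X7 - U2 - N9 - Z2 - HQ: 19+17+11+19+20 = 86
HQ - X7 - U2 - Z2 - N9 - HQ: 19+17+18+19+5 = 78
HQ - X7 - N9 - U2 - Z2 - HQ: 19+18+11+18+20 = 86
HQ - X7 - Z2 - U2 - N9 - HQ: 19+5+18+11+5 = 58
HQ - N9 - U2 - X7 - Z2 - HQ: 5+11+17+5+20 = 58
HQ - N9 - X7 - U2 - Z2 - HQ: 5+18+17+18+20 = 78
The minimum is 52.
One optimal route: HQ → U2 → X7 → Z2 → N9 → HQ (or its reverse).

Shortest round trip = 52 min.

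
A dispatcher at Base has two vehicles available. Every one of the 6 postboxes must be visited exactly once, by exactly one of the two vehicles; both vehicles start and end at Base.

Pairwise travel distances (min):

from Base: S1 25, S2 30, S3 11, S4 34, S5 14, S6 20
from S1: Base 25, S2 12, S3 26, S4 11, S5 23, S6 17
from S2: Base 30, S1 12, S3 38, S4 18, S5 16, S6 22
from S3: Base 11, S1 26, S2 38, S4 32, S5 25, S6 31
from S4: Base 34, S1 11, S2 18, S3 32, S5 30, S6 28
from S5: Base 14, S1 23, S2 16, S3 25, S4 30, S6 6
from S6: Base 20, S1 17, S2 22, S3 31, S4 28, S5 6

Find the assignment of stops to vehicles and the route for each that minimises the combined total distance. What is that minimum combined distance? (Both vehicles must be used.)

Minimum combined distance: 118 min.

There are 2^5 − 1 = 31 ways to divide the 6 stops into two non-empty groups. For each, the best each vehicle can do is its own shortest tour through its group:
  {S1} + {S2, S3, S4, S5, S6}: 50 + 103 = 153
  {S2} + {S1, S3, S4, S5, S6}: 60 + 91 = 151
  {S1, S2} + {S3, S4, S5, S6}: 67 + 91 = 158
  {S3} + {S1, S2, S4, S5, S6}: 22 + 96 = 118
  {S1, S3} + {S2, S4, S5, S6}: 62 + 94 = 156
  {S2, S3} + {S1, S4, S5, S6}: 79 + 82 = 161
  … (31 splits in total)
Best: vehicle 1 Base → S3 → Base = 22; vehicle 2 Base → S1 → S4 → S2 → S5 → S6 → Base = 96; combined 118.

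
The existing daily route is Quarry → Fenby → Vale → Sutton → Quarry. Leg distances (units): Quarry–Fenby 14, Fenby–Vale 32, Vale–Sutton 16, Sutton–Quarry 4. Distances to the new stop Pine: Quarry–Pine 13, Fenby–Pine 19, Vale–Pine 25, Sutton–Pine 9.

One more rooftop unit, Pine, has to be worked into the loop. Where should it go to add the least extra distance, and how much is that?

Insertion cost between consecutive stops i–j is d(i,Pine) + d(Pine,j) − d(i,j):
  between Quarry and Fenby: 13 + 19 − 14 = 18
  between Fenby and Vale: 19 + 25 − 32 = 12
  between Vale and Sutton: 25 + 9 − 16 = 18
  between Sutton and Quarry: 9 + 13 − 4 = 18
Cheapest insertion is between Fenby and Vale, adding 12.
New total = 66 + 12 = 78.

Adding 12 by placing Pine on the Fenby–Vale leg.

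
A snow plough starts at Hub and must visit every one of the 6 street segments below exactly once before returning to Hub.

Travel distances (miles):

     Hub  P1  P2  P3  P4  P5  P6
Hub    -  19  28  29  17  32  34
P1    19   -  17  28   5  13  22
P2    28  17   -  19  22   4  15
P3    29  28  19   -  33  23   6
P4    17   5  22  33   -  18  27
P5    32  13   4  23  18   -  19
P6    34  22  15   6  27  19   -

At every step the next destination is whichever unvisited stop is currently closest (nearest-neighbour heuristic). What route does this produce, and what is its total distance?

Total distance 89 miles via the nearest-neighbour route Hub → P4 → P1 → P5 → P2 → P6 → P3 → Hub.

At Hub the remaining stops are P4 17, P1 19, P2 28, P3 29, P5 32, P6 34; go to P4.
At P4 the remaining stops are P1 5, P5 18, P2 22, P6 27, P3 33; go to P1.
At P1 the remaining stops are P5 13, P2 17, P6 22, P3 28; go to P5.
At P5 the remaining stops are P2 4, P6 19, P3 23; go to P2.
At P2 the remaining stops are P6 15, P3 19; go to P6.
At P6 the remaining stops are P3 6; go to P3.
Return P3→Hub: 29.
Total = 17 + 5 + 13 + 4 + 15 + 6 + 29 = 89.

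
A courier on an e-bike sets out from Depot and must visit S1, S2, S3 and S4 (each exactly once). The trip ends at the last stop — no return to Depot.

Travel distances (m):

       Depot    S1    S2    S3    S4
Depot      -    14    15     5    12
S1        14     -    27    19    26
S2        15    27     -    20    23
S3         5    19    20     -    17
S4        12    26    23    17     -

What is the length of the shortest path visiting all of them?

72 m — the minimum one-way total.

There are 4! = 24 possible orderings.
Depot→S1→S2→S3→S4: 14+27+20+17 = 78
Depot→S1→S2→S4→S3: 14+27+23+17 = 81
Depot→S1→S3→S2→S4: 14+19+20+23 = 76
Depot→S1→S3→S4→S2: 14+19+17+23 = 73
Depot→S1→S4→S2→S3: 14+26+23+20 = 83
Depot→S1→S4→S3→S2: 14+26+17+20 = 77
Depot→S2→S1→S3→S4: 15+27+19+17 = 78
Depot→S2→S1→S4→S3: 15+27+26+17 = 85
Depot→S2→S3→S1→S4: 15+20+19+26 = 80
Depot→S2→S3→S4→S1: 15+20+17+26 = 78
Depot→S2→S4→S1→S3: 15+23+26+19 = 83
Depot→S2→S4→S3→S1: 15+23+17+19 = 74
Depot→S3→S1→S2→S4: 5+19+27+23 = 74
Depot→S3→S1→S4→S2: 5+19+26+23 = 73
… (10 more)
Depot→S3→S4→S2→S1: 5+17+23+27 = 72  ← best
The minimum is 72.
One shortest path: Depot → S3 → S4 → S2 → S1.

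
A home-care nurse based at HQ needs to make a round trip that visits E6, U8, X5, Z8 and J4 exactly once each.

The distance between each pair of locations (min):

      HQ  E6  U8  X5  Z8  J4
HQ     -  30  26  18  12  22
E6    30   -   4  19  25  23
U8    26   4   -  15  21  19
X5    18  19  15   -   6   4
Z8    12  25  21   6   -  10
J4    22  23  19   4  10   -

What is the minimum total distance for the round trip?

There are 60 distinct closed tours to check (reversals are equivalent).
HQ → E6 → U8 → X5 → Z8 → J4 → HQ: 30+4+15+6+10+22 = 87
HQ → E6 → U8 → X5 → J4 → Z8 → HQ: 30+4+15+4+10+12 = 75
HQ → E6 → U8 → Z8 → X5 → J4 → HQ: 30+4+21+6+4+22 = 87
HQ → E6 → U8 → Z8 → J4 → X5 → HQ: 30+4+21+10+4+18 = 87
HQ → E6 → U8 → J4 → X5 → Z8 → HQ: 30+4+19+4+6+12 = 75
HQ → E6 → U8 → J4 → Z8 → X5 → HQ: 30+4+19+10+6+18 = 87
HQ → E6 → X5 → U8 → Z8 → J4 → HQ: 30+19+15+21+10+22 = 117
HQ → E6 → X5 → U8 → J4 → Z8 → HQ: 30+19+15+19+10+12 = 105
HQ → E6 → X5 → Z8 → U8 → J4 → HQ: 30+19+6+21+19+22 = 117
HQ → E6 → X5 → Z8 → J4 → U8 → HQ: 30+19+6+10+19+26 = 110
HQ → E6 → X5 → J4 → U8 → Z8 → HQ: 30+19+4+19+21+12 = 105
HQ → E6 → X5 → J4 → Z8 → U8 → HQ: 30+19+4+10+21+26 = 110
HQ → E6 → Z8 → U8 → X5 → J4 → HQ: 30+25+21+15+4+22 = 117
HQ → E6 → Z8 → U8 → J4 → X5 → HQ: 30+25+21+19+4+18 = 117
… (46 more)
The minimum is 75.
One optimal route: HQ → E6 → U8 → X5 → J4 → Z8 → HQ (or its reverse).

Minimum total distance: 75 min.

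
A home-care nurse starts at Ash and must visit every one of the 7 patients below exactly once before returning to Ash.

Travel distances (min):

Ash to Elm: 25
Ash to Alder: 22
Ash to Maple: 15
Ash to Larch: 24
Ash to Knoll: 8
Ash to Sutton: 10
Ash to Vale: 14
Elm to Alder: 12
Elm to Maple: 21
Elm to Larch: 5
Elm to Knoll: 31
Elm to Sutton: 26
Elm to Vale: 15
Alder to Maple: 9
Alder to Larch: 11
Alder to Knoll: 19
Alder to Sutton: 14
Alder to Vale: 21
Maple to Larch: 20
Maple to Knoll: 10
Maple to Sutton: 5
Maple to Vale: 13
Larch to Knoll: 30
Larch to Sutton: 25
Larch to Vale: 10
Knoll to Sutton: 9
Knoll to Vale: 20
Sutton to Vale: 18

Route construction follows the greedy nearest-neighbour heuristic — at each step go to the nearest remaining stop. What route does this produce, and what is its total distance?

At Ash the remaining stops are Knoll 8, Sutton 10, Vale 14, Maple 15, Alder 22, Larch 24, Elm 25; go to Knoll.
At Knoll the remaining stops are Sutton 9, Maple 10, Alder 19, Vale 20, Larch 30, Elm 31; go to Sutton.
At Sutton the remaining stops are Maple 5, Alder 14, Vale 18, Larch 25, Elm 26; go to Maple.
At Maple the remaining stops are Alder 9, Vale 13, Larch 20, Elm 21; go to Alder.
At Alder the remaining stops are Larch 11, Elm 12, Vale 21; go to Larch.
At Larch the remaining stops are Elm 5, Vale 10; go to Elm.
At Elm the remaining stops are Vale 15; go to Vale.
Return Vale→Ash: 14.
Total = 8 + 9 + 5 + 9 + 11 + 5 + 15 + 14 = 76.

76 min along Ash → Knoll → Sutton → Maple → Alder → Larch → Elm → Vale → Ash.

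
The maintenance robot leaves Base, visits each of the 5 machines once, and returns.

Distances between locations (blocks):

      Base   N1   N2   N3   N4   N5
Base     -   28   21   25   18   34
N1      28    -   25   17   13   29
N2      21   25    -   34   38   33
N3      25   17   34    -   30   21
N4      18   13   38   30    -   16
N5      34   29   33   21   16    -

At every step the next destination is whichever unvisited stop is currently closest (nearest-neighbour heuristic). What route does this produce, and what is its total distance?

At Base the remaining stops are N4 18, N2 21, N3 25, N1 28, N5 34; go to N4.
At N4 the remaining stops are N1 13, N5 16, N3 30, N2 38; go to N1.
At N1 the remaining stops are N3 17, N2 25, N5 29; go to N3.
At N3 the remaining stops are N5 21, N2 34; go to N5.
At N5 the remaining stops are N2 33; go to N2.
Return N2→Base: 21.
Total = 18 + 13 + 17 + 21 + 33 + 21 = 123.

Nearest-neighbour total = 123 blocks; route Base → N4 → N1 → N3 → N5 → N2 → Base.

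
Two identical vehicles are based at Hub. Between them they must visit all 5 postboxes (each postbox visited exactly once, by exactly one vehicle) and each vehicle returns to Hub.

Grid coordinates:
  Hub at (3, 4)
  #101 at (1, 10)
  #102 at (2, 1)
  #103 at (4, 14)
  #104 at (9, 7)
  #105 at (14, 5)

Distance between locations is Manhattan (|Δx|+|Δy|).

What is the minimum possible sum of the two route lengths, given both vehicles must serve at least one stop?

There are 2^4 − 1 = 15 ways to divide the 5 stops into two non-empty groups. For each, the best each vehicle can do is its own shortest tour through its group:
  {#101} + {#102, #103, #104, #105}: 16 + 50 = 66
  {#102} + {#101, #103, #104, #105}: 8 + 46 = 54
  {#101, #102} + {#103, #104, #105}: 22 + 42 = 64
  {#103} + {#101, #102, #104, #105}: 22 + 44 = 66
  {#101, #103} + {#102, #104, #105}: 26 + 36 = 62
  {#102, #103} + {#101, #104, #105}: 30 + 38 = 68
  … (15 splits in total)
Best: vehicle 1 Hub → #102 → Hub = 8; vehicle 2 Hub → #101 → #103 → #104 → #105 → Hub = 46; combined 54.

54 — the smallest possible combined total.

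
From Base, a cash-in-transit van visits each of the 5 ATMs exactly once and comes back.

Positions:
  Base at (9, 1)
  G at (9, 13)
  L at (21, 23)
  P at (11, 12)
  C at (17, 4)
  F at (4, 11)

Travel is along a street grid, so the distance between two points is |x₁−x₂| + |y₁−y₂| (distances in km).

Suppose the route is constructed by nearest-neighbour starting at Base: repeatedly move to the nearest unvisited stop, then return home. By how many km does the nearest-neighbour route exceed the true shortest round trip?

From Base: C=11, G=12, P=13, F=15, L=34 → choose C (11).
From C: P=14, G=17, F=20, L=23 → choose P (14).
From P: G=3, F=8, L=21 → choose G (3).
From G: F=7, L=22 → choose F (7).
From F: L=29 → choose L (29).
NN route Base → C → P → G → F → L → Base costs 98.
Optimal: Base → C → L → P → G → F → Base costs 80 (by enumerating all 60 distinct tours).
Excess = 98 − 80 = 18.

18 km longer than the optimal tour.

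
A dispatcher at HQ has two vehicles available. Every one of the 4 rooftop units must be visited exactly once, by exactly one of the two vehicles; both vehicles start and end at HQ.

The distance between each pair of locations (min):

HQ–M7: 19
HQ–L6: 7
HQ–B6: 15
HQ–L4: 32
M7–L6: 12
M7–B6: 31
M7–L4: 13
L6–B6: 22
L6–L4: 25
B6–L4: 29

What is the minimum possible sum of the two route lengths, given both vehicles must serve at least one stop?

Try each way of splitting the stops between the two vehicles (each non-empty) and, for each split, find the best tour for each vehicle:
  {M7} + {L6, B6, L4}: 38 + 76 = 114
  {L6} + {M7, B6, L4}: 14 + 76 = 90
  {M7, L6} + {B6, L4}: 38 + 76 = 114
  {B6} + {M7, L6, L4}: 30 + 64 = 94
  {M7, B6} + {L6, L4}: 65 + 64 = 129
  {L6, B6} + {M7, L4}: 44 + 64 = 108
  … (7 splits in total)
Best: vehicle 1 HQ → L6 → HQ = 14; vehicle 2 HQ → M7 → L4 → B6 → HQ = 76; combined 90.

90 min — the smallest possible combined total.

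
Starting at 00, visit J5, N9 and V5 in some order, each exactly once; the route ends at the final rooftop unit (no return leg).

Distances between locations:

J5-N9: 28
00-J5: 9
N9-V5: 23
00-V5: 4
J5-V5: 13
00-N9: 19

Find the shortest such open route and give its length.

There are 3! = 6 possible orderings.
00→J5→N9→V5: 9+28+23 = 60
00→J5→V5→N9: 9+13+23 = 45
00→N9→J5→V5: 19+28+13 = 60
00→N9→V5→J5: 19+23+13 = 55
00→V5→J5→N9: 4+13+28 = 45
00→V5→N9→J5: 4+23+28 = 55
The minimum is 45.
One shortest path: 00 → J5 → V5 → N9.

Shortest open route: 45.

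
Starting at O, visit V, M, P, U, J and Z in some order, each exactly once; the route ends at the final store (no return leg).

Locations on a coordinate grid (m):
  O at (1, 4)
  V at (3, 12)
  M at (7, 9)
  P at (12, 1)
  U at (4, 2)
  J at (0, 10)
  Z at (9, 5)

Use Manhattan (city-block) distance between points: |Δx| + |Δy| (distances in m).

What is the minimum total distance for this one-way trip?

There are 6! = 720 possible orderings.
O - V - M - P - U - J - Z: 10+7+13+9+12+14 = 65
O - V - M - P - U - Z - J: 10+7+13+9+8+14 = 61
O - V - M - P - J - U - Z: 10+7+13+21+12+8 = 71
O - V - M - P - J - Z - U: 10+7+13+21+14+8 = 73
O - V - M - P - Z - U - J: 10+7+13+7+8+12 = 57
O - V - M - P - Z - J - U: 10+7+13+7+14+12 = 63
O - V - M - U - P - J - Z: 10+7+10+9+21+14 = 71
O - V - M - U - P - Z - J: 10+7+10+9+7+14 = 57
… (712 more)
O - U - P - Z - M - V - J: 5+9+7+6+7+5 = 39  ← best
The minimum is 39.
One shortest path: O → U → P → Z → M → V → J.

39 m — the minimum one-way total.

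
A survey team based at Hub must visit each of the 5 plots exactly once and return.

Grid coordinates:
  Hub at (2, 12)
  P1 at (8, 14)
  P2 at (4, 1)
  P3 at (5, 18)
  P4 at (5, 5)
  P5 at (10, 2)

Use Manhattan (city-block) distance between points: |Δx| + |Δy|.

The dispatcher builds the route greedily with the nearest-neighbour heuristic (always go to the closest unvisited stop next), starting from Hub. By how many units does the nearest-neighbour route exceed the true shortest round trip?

Excess over optimum: 6.

From Hub: P1=8, P3=9, P4=10, P2=13, P5=18 → choose P1 (8).
From P1: P3=7, P4=12, P5=14, P2=17 → choose P3 (7).
From P3: P4=13, P2=18, P5=21 → choose P4 (13).
From P4: P2=5, P5=8 → choose P2 (5).
From P2: P5=7 → choose P5 (7).
NN route Hub → P1 → P3 → P4 → P2 → P5 → Hub costs 58.
Optimal: Hub → P3 → P1 → P5 → P2 → P4 → Hub costs 52 (by enumerating all 60 distinct tours).
Excess = 58 − 52 = 6.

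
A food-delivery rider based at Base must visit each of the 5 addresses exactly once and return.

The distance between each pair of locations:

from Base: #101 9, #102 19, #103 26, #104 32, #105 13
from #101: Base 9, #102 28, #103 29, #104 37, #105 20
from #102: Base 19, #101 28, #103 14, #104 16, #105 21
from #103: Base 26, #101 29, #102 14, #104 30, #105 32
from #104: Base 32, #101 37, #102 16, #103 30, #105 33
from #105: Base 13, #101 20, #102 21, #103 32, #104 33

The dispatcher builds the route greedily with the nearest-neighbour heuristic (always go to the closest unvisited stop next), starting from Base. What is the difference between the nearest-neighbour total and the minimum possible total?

Excess over optimum: 12.

Base: #101=9, #105=13, #102=19, #103=26, #104=32 ⇒ #101
#101: #105=20, #102=28, #103=29, #104=37 ⇒ #105
#105: #102=21, #103=32, #104=33 ⇒ #102
#102: #103=14, #104=16 ⇒ #103
#103: #104=30 ⇒ #104
NN route Base → #101 → #105 → #102 → #103 → #104 → Base costs 126.
Optimal: Base → #101 → #103 → #102 → #104 → #105 → Base costs 114 (by enumerating all 60 distinct tours).
Excess = 126 − 114 = 12.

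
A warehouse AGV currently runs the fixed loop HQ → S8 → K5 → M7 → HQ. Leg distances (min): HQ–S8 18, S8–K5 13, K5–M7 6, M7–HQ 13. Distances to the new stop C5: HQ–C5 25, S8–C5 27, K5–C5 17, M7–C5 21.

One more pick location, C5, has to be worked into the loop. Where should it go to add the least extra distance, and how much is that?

Insertion cost between consecutive stops i–j is d(i,C5) + d(C5,j) − d(i,j):
  between HQ and S8: 25 + 27 − 18 = 34
  between S8 and K5: 27 + 17 − 13 = 31
  between K5 and M7: 17 + 21 − 6 = 32
  between M7 and HQ: 21 + 25 − 13 = 33
Cheapest insertion is between S8 and K5, adding 31.
New total = 50 + 31 = 81.

+31 min — insert C5 between S8 and K5.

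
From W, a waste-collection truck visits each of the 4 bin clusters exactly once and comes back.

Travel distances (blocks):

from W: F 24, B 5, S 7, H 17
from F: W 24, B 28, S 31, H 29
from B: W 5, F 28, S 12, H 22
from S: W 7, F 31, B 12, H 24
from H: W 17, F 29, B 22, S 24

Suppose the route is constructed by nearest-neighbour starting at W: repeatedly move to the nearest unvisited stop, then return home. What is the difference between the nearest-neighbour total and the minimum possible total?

W: B=5, S=7, H=17, F=24 ⇒ B
B: S=12, H=22, F=28 ⇒ S
S: H=24, F=31 ⇒ H
H: F=29 ⇒ F
NN route W → B → S → H → F → W costs 94.
Optimal: W → B → F → H → S → W costs 93 (by enumerating all 12 distinct tours).
Excess = 94 − 93 = 1.

The nearest-neighbour route is 1 blocks longer than optimal.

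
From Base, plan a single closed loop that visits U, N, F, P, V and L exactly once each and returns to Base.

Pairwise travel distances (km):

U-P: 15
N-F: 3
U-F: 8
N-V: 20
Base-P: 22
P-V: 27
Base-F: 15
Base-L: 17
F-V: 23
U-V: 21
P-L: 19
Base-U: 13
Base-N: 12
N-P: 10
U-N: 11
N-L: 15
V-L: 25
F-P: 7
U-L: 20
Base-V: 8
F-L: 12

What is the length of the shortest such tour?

Shortest round trip = 86 km.

There are 360 distinct closed tours to check (reversals are equivalent).
Base - U - N - F - P - V - L - Base: 13+11+3+7+27+25+17 = 103
Base - U - N - F - P - L - V - Base: 13+11+3+7+19+25+8 = 86
Base - U - N - F - V - P - L - Base: 13+11+3+23+27+19+17 = 113
Base - U - N - F - V - L - P - Base: 13+11+3+23+25+19+22 = 116
Base - U - N - F - L - P - V - Base: 13+11+3+12+19+27+8 = 93
Base - U - N - F - L - V - P - Base: 13+11+3+12+25+27+22 = 113
Base - U - N - P - F - V - L - Base: 13+11+10+7+23+25+17 = 106
Base - U - N - P - F - L - V - Base: 13+11+10+7+12+25+8 = 86
… (352 more)
The minimum is 86.
One optimal route: Base → U → N → F → P → L → V → Base (or its reverse).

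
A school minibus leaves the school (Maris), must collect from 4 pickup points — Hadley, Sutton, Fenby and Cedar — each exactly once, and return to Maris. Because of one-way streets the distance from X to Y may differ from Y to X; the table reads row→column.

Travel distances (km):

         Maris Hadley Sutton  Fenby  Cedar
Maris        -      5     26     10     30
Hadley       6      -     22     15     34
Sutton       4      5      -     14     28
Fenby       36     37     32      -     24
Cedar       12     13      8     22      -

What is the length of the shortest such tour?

Shortest round trip = 53 km.

Maris→Hadley→Sutton→Fenby→Cedar→Maris: 5+22+14+24+12 = 77
Maris→Hadley→Sutton→Cedar→Fenby→Maris: 5+22+28+22+36 = 113
Maris→Hadley→Fenby→Sutton→Cedar→Maris: 5+15+32+28+12 = 92
Maris→Hadley→Fenby→Cedar→Sutton→Maris: 5+15+24+8+4 = 56
Maris→Hadley→Cedar→Sutton→Fenby→Maris: 5+34+8+14+36 = 97
Maris→Hadley→Cedar→Fenby→Sutton→Maris: 5+34+22+32+4 = 97
Maris→Sutton→Hadley→Fenby→Cedar→Maris: 26+5+15+24+12 = 82
Maris→Sutton→Hadley→Cedar→Fenby→Maris: 26+5+34+22+36 = 123
Maris→Sutton→Fenby→Hadley→Cedar→Maris: 26+14+37+34+12 = 123
Maris→Sutton→Fenby→Cedar→Hadley→Maris: 26+14+24+13+6 = 83
Maris→Sutton→Cedar→Hadley→Fenby→Maris: 26+28+13+15+36 = 118
Maris→Sutton→Cedar→Fenby→Hadley→Maris: 26+28+22+37+6 = 119
Maris→Fenby→Hadley→Sutton→Cedar→Maris: 10+37+22+28+12 = 109
Maris→Fenby→Hadley→Cedar→Sutton→Maris: 10+37+34+8+4 = 93
… (10 more)
Maris→Fenby→Cedar→Sutton→Hadley→Maris: 10+24+8+5+6 = 53  ← best
The minimum is 53.
One optimal route: Maris → Fenby → Cedar → Sutton → Hadley → Maris.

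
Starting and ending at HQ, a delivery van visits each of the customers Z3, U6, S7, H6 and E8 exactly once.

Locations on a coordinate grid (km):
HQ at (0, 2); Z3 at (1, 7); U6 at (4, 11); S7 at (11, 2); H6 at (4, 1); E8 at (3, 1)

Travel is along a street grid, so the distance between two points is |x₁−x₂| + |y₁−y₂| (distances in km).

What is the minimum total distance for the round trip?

42 km — the shortest possible round trip.

With 5 stops there are 5!/2 = 60 distinct round trips (a route and its reverse cost the same).
HQ - Z3 - U6 - S7 - H6 - E8 - HQ: 6+7+16+8+1+4 = 42
HQ - Z3 - U6 - S7 - E8 - H6 - HQ: 6+7+16+9+1+5 = 44
HQ - Z3 - U6 - H6 - S7 - E8 - HQ: 6+7+10+8+9+4 = 44
HQ - Z3 - U6 - H6 - E8 - S7 - HQ: 6+7+10+1+9+11 = 44
HQ - Z3 - U6 - E8 - S7 - H6 - HQ: 6+7+11+9+8+5 = 46
HQ - Z3 - U6 - E8 - H6 - S7 - HQ: 6+7+11+1+8+11 = 44
HQ - Z3 - S7 - U6 - H6 - E8 - HQ: 6+15+16+10+1+4 = 52
HQ - Z3 - S7 - U6 - E8 - H6 - HQ: 6+15+16+11+1+5 = 54
HQ - Z3 - S7 - H6 - U6 - E8 - HQ: 6+15+8+10+11+4 = 54
HQ - Z3 - S7 - H6 - E8 - U6 - HQ: 6+15+8+1+11+13 = 54
HQ - Z3 - S7 - E8 - U6 - H6 - HQ: 6+15+9+11+10+5 = 56
HQ - Z3 - S7 - E8 - H6 - U6 - HQ: 6+15+9+1+10+13 = 54
HQ - Z3 - H6 - U6 - S7 - E8 - HQ: 6+9+10+16+9+4 = 54
HQ - Z3 - H6 - U6 - E8 - S7 - HQ: 6+9+10+11+9+11 = 56
… (46 more)
The minimum is 42.
One optimal route: HQ → Z3 → U6 → S7 → H6 → E8 → HQ (or its reverse).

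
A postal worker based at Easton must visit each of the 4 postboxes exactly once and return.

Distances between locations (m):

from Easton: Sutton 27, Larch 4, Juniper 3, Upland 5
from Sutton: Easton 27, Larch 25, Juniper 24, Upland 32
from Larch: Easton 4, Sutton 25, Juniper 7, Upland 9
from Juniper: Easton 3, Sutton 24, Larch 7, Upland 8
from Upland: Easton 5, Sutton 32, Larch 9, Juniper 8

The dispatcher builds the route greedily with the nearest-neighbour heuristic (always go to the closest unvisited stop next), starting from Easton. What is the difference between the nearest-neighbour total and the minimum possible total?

12 m longer than the optimal tour.

Easton: Juniper=3, Larch=4, Upland=5, Sutton=27 ⇒ Juniper
Juniper: Larch=7, Upland=8, Sutton=24 ⇒ Larch
Larch: Upland=9, Sutton=25 ⇒ Upland
Upland: Sutton=32 ⇒ Sutton
NN route Easton → Juniper → Larch → Upland → Sutton → Easton costs 78.
Optimal: Easton → Larch → Sutton → Juniper → Upland → Easton costs 66 (by enumerating all 12 distinct tours).
Excess = 78 − 66 = 12.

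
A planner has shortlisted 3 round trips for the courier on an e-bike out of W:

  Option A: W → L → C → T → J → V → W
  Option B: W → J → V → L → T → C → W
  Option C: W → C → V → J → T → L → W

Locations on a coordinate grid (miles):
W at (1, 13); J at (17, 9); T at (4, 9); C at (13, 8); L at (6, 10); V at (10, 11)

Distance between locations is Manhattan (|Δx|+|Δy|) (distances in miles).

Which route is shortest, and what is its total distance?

56 miles — Option C is the shortest.

Option A: 8 + 9 + 10 + 13 + 9 + 11 = 60
Option B: 20 + 9 + 5 + 3 + 10 + 17 = 64
Option C: 17 + 6 + 9 + 13 + 3 + 8 = 56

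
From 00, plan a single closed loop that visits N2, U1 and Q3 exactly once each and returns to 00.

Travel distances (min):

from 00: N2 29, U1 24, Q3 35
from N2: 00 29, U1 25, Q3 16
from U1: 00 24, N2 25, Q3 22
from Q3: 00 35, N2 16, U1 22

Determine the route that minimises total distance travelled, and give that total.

00→N2→U1→Q3→00: 29+25+22+35 = 111
00→N2→Q3→U1→00: 29+16+22+24 = 91
00→U1→N2→Q3→00: 24+25+16+35 = 100
The minimum is 91.
One optimal route: 00 → N2 → Q3 → U1 → 00 (or its reverse).

Minimum total distance: 91 min.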